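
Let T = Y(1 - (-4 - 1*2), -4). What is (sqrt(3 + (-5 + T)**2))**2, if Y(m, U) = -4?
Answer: 84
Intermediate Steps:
T = -4
(sqrt(3 + (-5 + T)**2))**2 = (sqrt(3 + (-5 - 4)**2))**2 = (sqrt(3 + (-9)**2))**2 = (sqrt(3 + 81))**2 = (sqrt(84))**2 = (2*sqrt(21))**2 = 84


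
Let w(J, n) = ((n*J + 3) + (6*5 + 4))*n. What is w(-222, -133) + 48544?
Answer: -3883335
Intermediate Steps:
w(J, n) = n*(37 + J*n) (w(J, n) = ((J*n + 3) + (30 + 4))*n = ((3 + J*n) + 34)*n = (37 + J*n)*n = n*(37 + J*n))
w(-222, -133) + 48544 = -133*(37 - 222*(-133)) + 48544 = -133*(37 + 29526) + 48544 = -133*29563 + 48544 = -3931879 + 48544 = -3883335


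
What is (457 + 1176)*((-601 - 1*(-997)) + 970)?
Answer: 2230678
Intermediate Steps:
(457 + 1176)*((-601 - 1*(-997)) + 970) = 1633*((-601 + 997) + 970) = 1633*(396 + 970) = 1633*1366 = 2230678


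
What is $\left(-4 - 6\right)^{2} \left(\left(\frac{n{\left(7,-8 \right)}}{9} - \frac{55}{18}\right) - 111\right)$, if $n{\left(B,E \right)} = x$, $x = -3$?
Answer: $- \frac{102950}{9} \approx -11439.0$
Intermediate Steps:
$n{\left(B,E \right)} = -3$
$\left(-4 - 6\right)^{2} \left(\left(\frac{n{\left(7,-8 \right)}}{9} - \frac{55}{18}\right) - 111\right) = \left(-4 - 6\right)^{2} \left(\left(- \frac{3}{9} - \frac{55}{18}\right) - 111\right) = \left(-10\right)^{2} \left(\left(\left(-3\right) \frac{1}{9} - \frac{55}{18}\right) - 111\right) = 100 \left(\left(- \frac{1}{3} - \frac{55}{18}\right) - 111\right) = 100 \left(- \frac{61}{18} - 111\right) = 100 \left(- \frac{2059}{18}\right) = - \frac{102950}{9}$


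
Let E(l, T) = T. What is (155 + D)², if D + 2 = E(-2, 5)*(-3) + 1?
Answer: 19321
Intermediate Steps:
D = -16 (D = -2 + (5*(-3) + 1) = -2 + (-15 + 1) = -2 - 14 = -16)
(155 + D)² = (155 - 16)² = 139² = 19321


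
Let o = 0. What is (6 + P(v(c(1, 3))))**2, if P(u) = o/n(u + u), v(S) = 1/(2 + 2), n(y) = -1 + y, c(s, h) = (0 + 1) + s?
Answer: 36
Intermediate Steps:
c(s, h) = 1 + s
v(S) = 1/4
P(u) = 0 (P(u) = 0/(-1 + (u + u)) = 0/(-1 + 2*u) = 0)
(6 + P(v(c(1, 3))))**2 = (6 + 0)**2 = 6**2 = 36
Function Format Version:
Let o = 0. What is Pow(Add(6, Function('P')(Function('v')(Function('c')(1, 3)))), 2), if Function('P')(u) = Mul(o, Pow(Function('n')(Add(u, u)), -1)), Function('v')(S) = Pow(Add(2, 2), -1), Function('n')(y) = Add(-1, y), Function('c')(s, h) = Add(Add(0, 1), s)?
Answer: 36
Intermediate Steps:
Function('c')(s, h) = Add(1, s)
Function('v')(S) = Rational(1, 4) (Function('v')(S) = Pow(4, -1) = Rational(1, 4))
Function('P')(u) = 0 (Function('P')(u) = Mul(0, Pow(Add(-1, Add(u, u)), -1)) = Mul(0, Pow(Add(-1, Mul(2, u)), -1)) = 0)
Pow(Add(6, Function('P')(Function('v')(Function('c')(1, 3)))), 2) = Pow(Add(6, 0), 2) = Pow(6, 2) = 36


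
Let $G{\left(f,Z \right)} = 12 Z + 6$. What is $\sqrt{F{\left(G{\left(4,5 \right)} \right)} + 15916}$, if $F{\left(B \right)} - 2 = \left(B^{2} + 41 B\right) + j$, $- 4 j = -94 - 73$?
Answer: $\frac{\sqrt{92087}}{2} \approx 151.73$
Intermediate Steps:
$j = \frac{167}{4}$ ($j = - \frac{-94 - 73}{4} = \left(- \frac{1}{4}\right) \left(-167\right) = \frac{167}{4} \approx 41.75$)
$G{\left(f,Z \right)} = 6 + 12 Z$
$F{\left(B \right)} = \frac{175}{4} + B^{2} + 41 B$ ($F{\left(B \right)} = 2 + \left(\left(B^{2} + 41 B\right) + \frac{167}{4}\right) = 2 + \left(\frac{167}{4} + B^{2} + 41 B\right) = \frac{175}{4} + B^{2} + 41 B$)
$\sqrt{F{\left(G{\left(4,5 \right)} \right)} + 15916} = \sqrt{\left(\frac{175}{4} + \left(6 + 12 \cdot 5\right)^{2} + 41 \left(6 + 12 \cdot 5\right)\right) + 15916} = \sqrt{\left(\frac{175}{4} + \left(6 + 60\right)^{2} + 41 \left(6 + 60\right)\right) + 15916} = \sqrt{\left(\frac{175}{4} + 66^{2} + 41 \cdot 66\right) + 15916} = \sqrt{\left(\frac{175}{4} + 4356 + 2706\right) + 15916} = \sqrt{\frac{28423}{4} + 15916} = \sqrt{\frac{92087}{4}} = \frac{\sqrt{92087}}{2}$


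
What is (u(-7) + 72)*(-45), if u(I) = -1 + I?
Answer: -2880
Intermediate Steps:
(u(-7) + 72)*(-45) = ((-1 - 7) + 72)*(-45) = (-8 + 72)*(-45) = 64*(-45) = -2880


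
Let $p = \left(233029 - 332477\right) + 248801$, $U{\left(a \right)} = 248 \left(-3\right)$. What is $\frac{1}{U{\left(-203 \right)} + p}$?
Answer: $\frac{1}{148609} \approx 6.7291 \cdot 10^{-6}$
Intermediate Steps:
$U{\left(a \right)} = -744$
$p = 149353$ ($p = -99448 + 248801 = 149353$)
$\frac{1}{U{\left(-203 \right)} + p} = \frac{1}{-744 + 149353} = \frac{1}{148609}$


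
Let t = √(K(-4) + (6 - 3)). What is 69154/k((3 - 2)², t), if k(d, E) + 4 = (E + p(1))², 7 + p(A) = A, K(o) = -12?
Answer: 1590542/1825 + 2489544*I/1825 ≈ 871.53 + 1364.1*I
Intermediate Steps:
t = 3*I (t = √(-12 + (6 - 3)) = √(-12 + 3) = √(-9) = 3*I ≈ 3.0*I)
p(A) = -7 + A
k(d, E) = -4 + (-6 + E)² (k(d, E) = -4 + (E + (-7 + 1))² = -4 + (E - 6)² = -4 + (-6 + E)²)
69154/k((3 - 2)², t) = 69154/(-4 + (-6 + 3*I)²)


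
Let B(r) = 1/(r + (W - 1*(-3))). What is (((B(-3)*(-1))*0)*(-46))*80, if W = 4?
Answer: 0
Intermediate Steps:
B(r) = 1/(7 + r) (B(r) = 1/(r + (4 - 1*(-3))) = 1/(r + (4 + 3)) = 1/(r + 7) = 1/(7 + r))
(((B(-3)*(-1))*0)*(-46))*80 = (((-1/(7 - 3))*0)*(-46))*80 = (((-1/4)*0)*(-46))*80 = ((((¼)*(-1))*0)*(-46))*80 = (-¼*0*(-46))*80 = (0*(-46))*80 = 0*80 = 0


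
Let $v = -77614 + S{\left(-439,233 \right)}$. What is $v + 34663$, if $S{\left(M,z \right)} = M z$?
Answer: $-145238$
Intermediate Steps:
$v = -179901$ ($v = -77614 - 102287 = -179901$)
$v + 34663 = -179901 + 34663 = -145238$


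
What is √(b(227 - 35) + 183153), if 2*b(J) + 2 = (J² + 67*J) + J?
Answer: 4*√13007 ≈ 456.19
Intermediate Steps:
b(J) = -1 + J²/2 + 34*J (b(J) = -1 + ((J² + 67*J) + J)/2 = -1 + (J² + 68*J)/2 = -1 + (J²/2 + 34*J) = -1 + J²/2 + 34*J)
√(b(227 - 35) + 183153) = √((-1 + (227 - 35)²/2 + 34*(227 - 35)) + 183153) = √((-1 + (½)*192² + 34*192) + 183153) = √((-1 + (½)*36864 + 6528) + 183153) = √((-1 + 18432 + 6528) + 183153) = √(24959 + 183153) = √208112 = 4*√13007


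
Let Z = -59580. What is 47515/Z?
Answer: -9503/11916 ≈ -0.79750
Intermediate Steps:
47515/Z = 47515/(-59580) = 47515*(-1/59580) = -9503/11916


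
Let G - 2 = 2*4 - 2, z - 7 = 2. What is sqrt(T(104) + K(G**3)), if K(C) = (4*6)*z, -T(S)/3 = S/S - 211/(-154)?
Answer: sqrt(4954026)/154 ≈ 14.453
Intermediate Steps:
z = 9 (z = 7 + 2 = 9)
G = 8 (G = 2 + (2*4 - 2) = 2 + (8 - 2) = 2 + 6 = 8)
T(S) = -1095/154 (T(S) = -3*(S/S - 211/(-154)) = -3*(1 - 211*(-1/154)) = -3*(1 + 211/154) = -3*365/154 = -1095/154)
K(C) = 216 (K(C) = (4*6)*9 = 24*9 = 216)
sqrt(T(104) + K(G**3)) = sqrt(-1095/154 + 216) = sqrt(32169/154) = sqrt(4954026)/154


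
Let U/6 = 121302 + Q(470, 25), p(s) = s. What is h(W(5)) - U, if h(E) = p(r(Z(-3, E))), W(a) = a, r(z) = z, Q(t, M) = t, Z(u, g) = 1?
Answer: -730631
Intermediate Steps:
U = 730632 (U = 6*(121302 + 470) = 6*121772 = 730632)
h(E) = 1
h(W(5)) - U = 1 - 1*730632 = 1 - 730632 = -730631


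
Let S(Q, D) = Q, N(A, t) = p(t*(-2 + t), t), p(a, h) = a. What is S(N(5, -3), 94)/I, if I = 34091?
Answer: 15/34091 ≈ 0.00044000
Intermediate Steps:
N(A, t) = t*(-2 + t)
S(N(5, -3), 94)/I = -3*(-2 - 3)/34091 = -3*(-5)*(1/34091) = 15*(1/34091) = 15/34091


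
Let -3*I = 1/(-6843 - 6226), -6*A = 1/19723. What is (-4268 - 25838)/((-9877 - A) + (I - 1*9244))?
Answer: 15520238316044/9857253581149 ≈ 1.5745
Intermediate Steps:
A = -1/118338 (A = -⅙/19723 = -⅙*1/19723 = -1/118338 ≈ -8.4504e-6)
I = 1/39207 (I = -1/(3*(-6843 - 6226)) = -⅓/(-13069) = -⅓*(-1/13069) = 1/39207 ≈ 2.5506e-5)
(-4268 - 25838)/((-9877 - A) + (I - 1*9244)) = (-4268 - 25838)/((-9877 - 1*(-1/118338)) + (1/39207 - 1*9244)) = -30106/((-9877 + 1/118338) + (1/39207 - 9244)) = -30106/(-1168824425/118338 - 362429507/39207) = -30106/(-9857253581149/515519774) = -30106*(-515519774/9857253581149) = 15520238316044/9857253581149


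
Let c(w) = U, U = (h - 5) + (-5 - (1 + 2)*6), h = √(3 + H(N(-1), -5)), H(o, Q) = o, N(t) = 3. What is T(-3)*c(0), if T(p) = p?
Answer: 84 - 3*√6 ≈ 76.651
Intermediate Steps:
h = √6 (h = √(3 + 3) = √6 ≈ 2.4495)
U = -28 + √6 (U = (√6 - 5) + (-5 - (1 + 2)*6) = (-5 + √6) + (-5 - 3*6) = (-5 + √6) + (-5 - 1*18) = (-5 + √6) + (-5 - 18) = (-5 + √6) - 23 = -28 + √6 ≈ -25.551)
c(w) = -28 + √6
T(-3)*c(0) = -3*(-28 + √6) = 84 - 3*√6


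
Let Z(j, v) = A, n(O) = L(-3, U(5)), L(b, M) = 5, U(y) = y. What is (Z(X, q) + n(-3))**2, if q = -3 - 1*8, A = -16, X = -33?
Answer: 121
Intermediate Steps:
n(O) = 5
q = -11 (q = -3 - 8 = -11)
Z(j, v) = -16
(Z(X, q) + n(-3))**2 = (-16 + 5)**2 = (-11)**2 = 121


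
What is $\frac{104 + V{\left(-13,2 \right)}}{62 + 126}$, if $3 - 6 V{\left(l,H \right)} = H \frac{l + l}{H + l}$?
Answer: $\frac{6845}{12408} \approx 0.55166$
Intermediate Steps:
$V{\left(l,H \right)} = \frac{1}{2} - \frac{H l}{3 \left(H + l\right)}$ ($V{\left(l,H \right)} = \frac{1}{2} - \frac{H \frac{l + l}{H + l}}{6} = \frac{1}{2} - \frac{H \frac{2 l}{H + l}}{6} = \frac{1}{2} - \frac{2 H l \frac{1}{H + l}}{6} = \frac{1}{2} - \frac{H l}{3 \left(H + l\right)}$)
$\frac{104 + V{\left(-13,2 \right)}}{62 + 126} = \frac{104 + \frac{\frac{1}{2} \cdot 2 + \frac{1}{2} \left(-13\right) - \frac{2}{3} \left(-13\right)}{2 - 13}}{62 + 126} = \frac{104 + \frac{1 - \frac{13}{2} + \frac{26}{3}}{-11}}{188} = \left(104 - \frac{19}{66}\right) \frac{1}{188} = \frac{6845}{66} \cdot \frac{1}{188} = \frac{6845}{12408}$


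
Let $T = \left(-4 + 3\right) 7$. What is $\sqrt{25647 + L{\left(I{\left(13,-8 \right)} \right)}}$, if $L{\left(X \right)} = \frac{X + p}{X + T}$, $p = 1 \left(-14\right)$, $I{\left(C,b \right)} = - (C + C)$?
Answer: $\frac{\sqrt{27930903}}{33} \approx 160.15$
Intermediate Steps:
$I{\left(C,b \right)} = - 2 C$
$T = -7$ ($T = \left(-1\right) 7 = -7$)
$p = -14$
$L{\left(X \right)} = \frac{-14 + X}{-7 + X}$ ($L{\left(X \right)} = \frac{X - 14}{X - 7} = \frac{-14 + X}{-7 + X}$)
$\sqrt{25647 + L{\left(I{\left(13,-8 \right)} \right)}} = \sqrt{25647 + \frac{-14 - 26}{-7 - 26}} = \sqrt{25647 + \frac{1}{-33} \left(-40\right)} = \sqrt{25647 - - \frac{40}{33}} = \sqrt{25647 + \frac{40}{33}} = \sqrt{\frac{846391}{33}} = \frac{\sqrt{27930903}}{33}$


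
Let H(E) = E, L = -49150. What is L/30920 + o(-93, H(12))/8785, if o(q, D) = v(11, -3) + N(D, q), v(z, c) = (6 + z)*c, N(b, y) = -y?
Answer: -6149773/3880460 ≈ -1.5848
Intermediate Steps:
v(z, c) = c*(6 + z)
o(q, D) = -51 - q (o(q, D) = -3*(6 + 11) - q = -3*17 - q = -51 - q)
L/30920 + o(-93, H(12))/8785 = -49150/30920 + (-51 - 1*(-93))/8785 = -49150*1/30920 + (-51 + 93)*(1/8785) = -4915/3092 + 42*(1/8785) = -4915/3092 + 6/1255 = -6149773/3880460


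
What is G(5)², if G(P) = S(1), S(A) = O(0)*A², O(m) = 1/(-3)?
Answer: ⅑ ≈ 0.11111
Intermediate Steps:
O(m) = -⅓
S(A) = -A²/3
G(P) = -⅓ (G(P) = -⅓*1² = -⅓*1 = -⅓)
G(5)² = (-⅓)² = ⅑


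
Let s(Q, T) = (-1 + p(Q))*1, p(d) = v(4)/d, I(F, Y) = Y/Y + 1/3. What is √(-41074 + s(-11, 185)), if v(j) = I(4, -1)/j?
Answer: 2*I*√11182677/33 ≈ 202.67*I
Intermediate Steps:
I(F, Y) = 4/3 (I(F, Y) = 1 + 1*(⅓) = 1 + ⅓ = 4/3)
v(j) = 4/(3*j)
p(d) = 1/(3*d) (p(d) = ((4/3)/4)/d = ((4/3)*(¼))/d = 1/(3*d))
s(Q, T) = -1 + 1/(3*Q) (s(Q, T) = (-1 + 1/(3*Q))*1 = -1 + 1/(3*Q))
√(-41074 + s(-11, 185)) = √(-41074 + (⅓ - 1*(-11))/(-11)) = √(-41074 - (⅓ + 11)/11) = √(-41074 - 1/11*34/3) = √(-41074 - 34/33) = √(-1355476/33) = 2*I*√11182677/33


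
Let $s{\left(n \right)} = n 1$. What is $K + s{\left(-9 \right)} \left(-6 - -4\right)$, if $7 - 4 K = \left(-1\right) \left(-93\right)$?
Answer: $- \frac{7}{2} \approx -3.5$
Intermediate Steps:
$s{\left(n \right)} = n$
$K = - \frac{43}{2}$ ($K = \frac{7}{4} - \frac{\left(-1\right) \left(-93\right)}{4} = \frac{7}{4} - \frac{93}{4} = - \frac{43}{2} \approx -21.5$)
$K + s{\left(-9 \right)} \left(-6 - -4\right) = - \frac{43}{2} - 9 \left(-6 - -4\right) = - \frac{43}{2} - 9 \left(-6 + 4\right) = - \frac{43}{2} - -18 = - \frac{43}{2} + 18 = - \frac{7}{2}$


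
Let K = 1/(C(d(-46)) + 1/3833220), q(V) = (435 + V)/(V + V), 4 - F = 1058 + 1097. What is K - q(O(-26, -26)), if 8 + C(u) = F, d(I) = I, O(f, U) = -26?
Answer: 260357904767/33103687916 ≈ 7.8649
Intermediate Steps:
F = -2151 (F = 4 - (1058 + 1097) = 4 - 1*2155 = 4 - 2155 = -2151)
C(u) = -2159 (C(u) = -8 - 2151 = -2159)
q(V) = (435 + V)/(2*V) (q(V) = (435 + V)/((2*V)) = (435 + V)*(1/(2*V)) = (435 + V)/(2*V))
K = -3833220/8275921979 (K = 1/(-2159 + 1/3833220) = 1/(-8275921979/3833220) = -3833220/8275921979 ≈ -0.00046318)
K - q(O(-26, -26)) = -3833220/8275921979 - (435 - 26)/(2*(-26)) = -3833220/8275921979 - (-1)*409/(2*26) = -3833220/8275921979 - 1*(-409/52) = -3833220/8275921979 + 409/52 = 260357904767/33103687916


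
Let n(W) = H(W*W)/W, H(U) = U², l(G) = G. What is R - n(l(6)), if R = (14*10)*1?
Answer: -76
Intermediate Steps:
R = 140 (R = 140*1 = 140)
n(W) = W³ (n(W) = (W*W)²/W = (W²)²/W = W⁴/W = W³)
R - n(l(6)) = 140 - 1*6³ = 140 - 1*216 = 140 - 216 = -76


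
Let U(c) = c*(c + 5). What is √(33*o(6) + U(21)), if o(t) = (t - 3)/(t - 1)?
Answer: √14145/5 ≈ 23.787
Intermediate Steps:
o(t) = (-3 + t)/(-1 + t)
U(c) = c*(5 + c)
√(33*o(6) + U(21)) = √(33*((-3 + 6)/(-1 + 6)) + 21*(5 + 21)) = √(33*(3/5) + 21*26) = √(33*((⅕)*3) + 546) = √(33*(⅗) + 546) = √(99/5 + 546) = √(2829/5) = √14145/5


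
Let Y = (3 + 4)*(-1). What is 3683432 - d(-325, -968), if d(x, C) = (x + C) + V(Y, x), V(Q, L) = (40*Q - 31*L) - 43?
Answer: 3674973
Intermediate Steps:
Y = -7 (Y = 7*(-1) = -7)
V(Q, L) = -43 - 31*L + 40*Q (V(Q, L) = (-31*L + 40*Q) - 43 = -43 - 31*L + 40*Q)
d(x, C) = -323 + C - 30*x (d(x, C) = (x + C) + (-43 - 31*x + 40*(-7)) = (C + x) + (-43 - 31*x - 280) = (C + x) + (-323 - 31*x) = -323 + C - 30*x)
3683432 - d(-325, -968) = 3683432 - (-323 - 968 - 30*(-325)) = 3683432 - (-323 - 968 + 9750) = 3683432 - 1*8459 = 3683432 - 8459 = 3674973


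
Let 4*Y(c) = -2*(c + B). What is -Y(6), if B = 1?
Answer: 7/2 ≈ 3.5000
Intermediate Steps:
Y(c) = -1/2 - c/2 (Y(c) = (-2*(c + 1))/4 = (-2*(1 + c))/4 = (-2 - 2*c)/4 = -1/2 - c/2)
-Y(6) = -(-1/2 - 1/2*6) = -(-1/2 - 3) = -1*(-7/2) = 7/2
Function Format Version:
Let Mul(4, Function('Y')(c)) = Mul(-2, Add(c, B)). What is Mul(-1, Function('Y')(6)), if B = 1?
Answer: Rational(7, 2) ≈ 3.5000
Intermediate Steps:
Function('Y')(c) = Add(Rational(-1, 2), Mul(Rational(-1, 2), c)) (Function('Y')(c) = Mul(Rational(1, 4), Mul(-2, Add(c, 1))) = Mul(Rational(1, 4), Mul(-2, Add(1, c))) = Mul(Rational(1, 4), Add(-2, Mul(-2, c))) = Add(Rational(-1, 2), Mul(Rational(-1, 2), c)))
Mul(-1, Function('Y')(6)) = Mul(-1, Add(Rational(-1, 2), Mul(Rational(-1, 2), 6))) = Mul(-1, Add(Rational(-1, 2), -3)) = Mul(-1, Rational(-7, 2)) = Rational(7, 2)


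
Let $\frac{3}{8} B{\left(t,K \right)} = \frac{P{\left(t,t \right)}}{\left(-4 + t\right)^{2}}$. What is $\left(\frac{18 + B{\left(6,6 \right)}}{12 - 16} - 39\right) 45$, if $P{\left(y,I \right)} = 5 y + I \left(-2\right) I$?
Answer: $- \frac{3285}{2} \approx -1642.5$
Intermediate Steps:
$P{\left(y,I \right)} = - 2 I^{2} + 5 y$ ($P{\left(y,I \right)} = 5 y + - 2 I I = 5 y - 2 I^{2} = - 2 I^{2} + 5 y$)
$B{\left(t,K \right)} = \frac{8 \left(- 2 t^{2} + 5 t\right)}{3 \left(-4 + t\right)^{2}}$ ($B{\left(t,K \right)} = \frac{8 \frac{- 2 t^{2} + 5 t}{\left(-4 + t\right)^{2}}}{3} = \frac{8 \left(- 2 t^{2} + 5 t\right)}{3 \left(-4 + t\right)^{2}}$)
$\left(\frac{18 + B{\left(6,6 \right)}}{12 - 16} - 39\right) 45 = \left(\frac{18 + \frac{8}{3} \cdot 6 \frac{1}{\left(-4 + 6\right)^{2}} \left(5 - 12\right)}{12 - 16} - 39\right) 45 = \left(\frac{18 + \frac{8}{3} \cdot 6 \cdot \frac{1}{4} \left(5 - 12\right)}{-4} - 39\right) 45 = \left(\left(18 + \frac{8}{3} \cdot 6 \cdot \frac{1}{4} \left(-7\right)\right) \left(- \frac{1}{4}\right) - 39\right) 45 = \left(\left(18 - 28\right) \left(- \frac{1}{4}\right) - 39\right) 45 = \left(\left(-10\right) \left(- \frac{1}{4}\right) - 39\right) 45 = \left(\frac{5}{2} - 39\right) 45 = \left(- \frac{73}{2}\right) 45 = - \frac{3285}{2}$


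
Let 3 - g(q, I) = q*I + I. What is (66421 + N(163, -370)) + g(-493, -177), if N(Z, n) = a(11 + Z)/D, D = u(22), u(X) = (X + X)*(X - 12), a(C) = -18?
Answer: -4545209/220 ≈ -20660.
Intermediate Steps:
g(q, I) = 3 - I - I*q (g(q, I) = 3 - (q*I + I) = 3 - (I*q + I) = 3 - (I + I*q) = 3 + (-I - I*q) = 3 - I - I*q)
u(X) = 2*X*(-12 + X) (u(X) = (2*X)*(-12 + X) = 2*X*(-12 + X))
D = 440 (D = 2*22*(-12 + 22) = 2*22*10 = 440)
N(Z, n) = -9/220 (N(Z, n) = -18/440 = -18*1/440 = -9/220)
(66421 + N(163, -370)) + g(-493, -177) = (66421 - 9/220) + (3 - 1*(-177) - 1*(-177)*(-493)) = 14612611/220 + (3 + 177 - 87261) = 14612611/220 - 87081 = -4545209/220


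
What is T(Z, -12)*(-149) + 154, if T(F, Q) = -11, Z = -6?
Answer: 1793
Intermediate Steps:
T(Z, -12)*(-149) + 154 = -11*(-149) + 154 = 1639 + 154 = 1793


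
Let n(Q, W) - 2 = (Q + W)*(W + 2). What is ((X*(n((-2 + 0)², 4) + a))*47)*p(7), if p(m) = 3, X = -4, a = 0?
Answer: -28200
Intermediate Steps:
n(Q, W) = 2 + (2 + W)*(Q + W) (n(Q, W) = 2 + (Q + W)*(W + 2) = 2 + (Q + W)*(2 + W) = 2 + (2 + W)*(Q + W))
((X*(n((-2 + 0)², 4) + a))*47)*p(7) = (-4*((2 + 4² + 2*(-2 + 0)² + 2*4 + (-2 + 0)²*4) + 0)*47)*3 = (-4*((2 + 16 + 2*(-2)² + 8 + (-2)²*4) + 0)*47)*3 = (-4*((2 + 16 + 2*4 + 8 + 4*4) + 0)*47)*3 = (-4*((2 + 16 + 8 + 8 + 16) + 0)*47)*3 = (-4*(50 + 0)*47)*3 = (-4*50*47)*3 = -200*47*3 = -9400*3 = -28200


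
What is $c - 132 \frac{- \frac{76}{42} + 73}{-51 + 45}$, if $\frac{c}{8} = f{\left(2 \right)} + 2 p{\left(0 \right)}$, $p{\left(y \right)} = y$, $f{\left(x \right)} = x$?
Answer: $\frac{33226}{21} \approx 1582.2$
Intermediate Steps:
$c = 16$ ($c = 8 \left(2 + 2 \cdot 0\right) = 8 \left(2 + 0\right) = 8 \cdot 2 = 16$)
$c - 132 \frac{- \frac{76}{42} + 73}{-51 + 45} = 16 - 132 \frac{- \frac{76}{42} + 73}{-51 + 45} = 16 - 132 \frac{\left(-76\right) \frac{1}{42} + 73}{-6} = 16 - 132 \left(- \frac{38}{21} + 73\right) \left(- \frac{1}{6}\right) = 16 - 132 \cdot \frac{1495}{21} \left(- \frac{1}{6}\right) = 16 - - \frac{32890}{21} = 16 + \frac{32890}{21} = \frac{33226}{21}$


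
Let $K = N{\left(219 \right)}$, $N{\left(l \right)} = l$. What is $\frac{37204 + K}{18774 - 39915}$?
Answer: $- \frac{37423}{21141} \approx -1.7702$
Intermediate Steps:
$K = 219$
$\frac{37204 + K}{18774 - 39915} = \frac{37204 + 219}{18774 - 39915} = \frac{37423}{-21141} = 37423 \left(- \frac{1}{21141}\right) = - \frac{37423}{21141}$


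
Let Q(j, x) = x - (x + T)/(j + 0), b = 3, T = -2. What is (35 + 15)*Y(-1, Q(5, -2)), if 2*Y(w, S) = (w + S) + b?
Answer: 20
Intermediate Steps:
Q(j, x) = x - (-2 + x)/j (Q(j, x) = x - (x - 2)/(j + 0) = x - (-2 + x)/j)
Y(w, S) = 3/2 + S/2 + w/2 (Y(w, S) = ((w + S) + 3)/2 = ((S + w) + 3)/2 = (3 + S + w)/2 = 3/2 + S/2 + w/2)
(35 + 15)*Y(-1, Q(5, -2)) = (35 + 15)*(3/2 + ((2 - 1*(-2) + 5*(-2))/5)/2 + (1/2)*(-1)) = 50*(3/2 + ((2 + 2 - 10)/5)/2 - 1/2) = 50*(3/2 + ((1/5)*(-6))/2 - 1/2) = 50*(3/2 + (1/2)*(-6/5) - 1/2) = 50*(3/2 - 3/5 - 1/2) = 50*(2/5) = 20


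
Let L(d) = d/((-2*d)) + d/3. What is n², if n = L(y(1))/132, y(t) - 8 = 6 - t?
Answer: 529/627264 ≈ 0.00084335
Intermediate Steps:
y(t) = 14 - t (y(t) = 8 + (6 - t) = 14 - t)
L(d) = -½ + d/3 (L(d) = d*(-1/(2*d)) + d*(⅓) = -½ + d/3)
n = 23/792 (n = (-½ + (14 - 1*1)/3)/132 = (-½ + (14 - 1)/3)*(1/132) = (-½ + (⅓)*13)*(1/132) = (-½ + 13/3)*(1/132) = (23/6)*(1/132) = 23/792 ≈ 0.029040)
n² = (23/792)² = 529/627264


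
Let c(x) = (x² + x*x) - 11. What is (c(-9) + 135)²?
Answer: 81796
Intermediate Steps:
c(x) = -11 + 2*x² (c(x) = (x² + x²) - 11 = 2*x² - 11 = -11 + 2*x²)
(c(-9) + 135)² = ((-11 + 2*(-9)²) + 135)² = ((-11 + 2*81) + 135)² = ((-11 + 162) + 135)² = (151 + 135)² = 286² = 81796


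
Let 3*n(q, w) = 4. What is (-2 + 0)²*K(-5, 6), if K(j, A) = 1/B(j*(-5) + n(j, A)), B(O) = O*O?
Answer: 36/6241 ≈ 0.0057683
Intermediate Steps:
n(q, w) = 4/3 (n(q, w) = (⅓)*4 = 4/3)
B(O) = O²
K(j, A) = (4/3 - 5*j)⁻² (K(j, A) = 1/((j*(-5) + 4/3)²) = 1/((-5*j + 4/3)²) = 1/((4/3 - 5*j)²) = (4/3 - 5*j)⁻²)
(-2 + 0)²*K(-5, 6) = (-2 + 0)²*(9/(-4 + 15*(-5))²) = (-2)²*(9/(-4 - 75)²) = 4*(9/(-79)²) = 4*(9*(1/6241)) = 4*(9/6241) = 36/6241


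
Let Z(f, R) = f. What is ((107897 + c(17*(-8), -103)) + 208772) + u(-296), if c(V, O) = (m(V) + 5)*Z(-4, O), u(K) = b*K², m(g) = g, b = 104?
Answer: 9429257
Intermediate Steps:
u(K) = 104*K²
c(V, O) = -20 - 4*V (c(V, O) = (V + 5)*(-4) = (5 + V)*(-4) = -20 - 4*V)
((107897 + c(17*(-8), -103)) + 208772) + u(-296) = ((107897 + (-20 - 68*(-8))) + 208772) + 104*(-296)² = ((107897 + (-20 - 4*(-136))) + 208772) + 104*87616 = ((107897 + (-20 + 544)) + 208772) + 9112064 = ((107897 + 524) + 208772) + 9112064 = (108421 + 208772) + 9112064 = 317193 + 9112064 = 9429257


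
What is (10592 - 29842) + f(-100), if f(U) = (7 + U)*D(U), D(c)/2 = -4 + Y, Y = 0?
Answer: -18506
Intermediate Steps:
D(c) = -8 (D(c) = 2*(-4 + 0) = 2*(-4) = -8)
f(U) = -56 - 8*U (f(U) = (7 + U)*(-8) = -56 - 8*U)
(10592 - 29842) + f(-100) = (10592 - 29842) + (-56 - 8*(-100)) = -19250 + (-56 + 800) = -19250 + 744 = -18506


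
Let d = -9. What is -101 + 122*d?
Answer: -1199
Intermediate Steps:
-101 + 122*d = -101 + 122*(-9) = -101 - 1098 = -1199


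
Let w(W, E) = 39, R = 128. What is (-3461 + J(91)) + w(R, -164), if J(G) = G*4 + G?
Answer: -2967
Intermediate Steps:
J(G) = 5*G (J(G) = 4*G + G = 5*G)
(-3461 + J(91)) + w(R, -164) = (-3461 + 5*91) + 39 = (-3461 + 455) + 39 = -3006 + 39 = -2967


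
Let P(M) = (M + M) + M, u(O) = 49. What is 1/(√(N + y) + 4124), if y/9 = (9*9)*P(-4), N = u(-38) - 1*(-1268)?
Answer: 4124/17014807 - I*√7431/17014807 ≈ 0.00024238 - 5.0664e-6*I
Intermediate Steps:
P(M) = 3*M (P(M) = 2*M + M = 3*M)
N = 1317 (N = 49 - 1*(-1268) = 49 + 1268 = 1317)
y = -8748 (y = 9*((9*9)*(3*(-4))) = 9*(81*(-12)) = 9*(-972) = -8748)
1/(√(N + y) + 4124) = 1/(√(1317 - 8748) + 4124) = 1/(√(-7431) + 4124) = 1/(I*√7431 + 4124) = 1/(4124 + I*√7431)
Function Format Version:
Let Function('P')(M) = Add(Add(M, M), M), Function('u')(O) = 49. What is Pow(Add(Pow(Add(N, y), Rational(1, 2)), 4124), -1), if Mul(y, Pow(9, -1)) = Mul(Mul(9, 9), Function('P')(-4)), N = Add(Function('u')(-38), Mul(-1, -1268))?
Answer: Add(Rational(4124, 17014807), Mul(Rational(-1, 17014807), I, Pow(7431, Rational(1, 2)))) ≈ Add(0.00024238, Mul(-5.0664e-6, I))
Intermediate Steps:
Function('P')(M) = Mul(3, M) (Function('P')(M) = Add(Mul(2, M), M) = Mul(3, M))
N = 1317 (N = Add(49, Mul(-1, -1268)) = Add(49, 1268) = 1317)
y = -8748 (y = Mul(9, Mul(Mul(9, 9), Mul(3, -4))) = Mul(9, Mul(81, -12)) = Mul(9, -972) = -8748)
Pow(Add(Pow(Add(N, y), Rational(1, 2)), 4124), -1) = Pow(Add(Pow(Add(1317, -8748), Rational(1, 2)), 4124), -1) = Pow(Add(Pow(-7431, Rational(1, 2)), 4124), -1) = Pow(Add(Mul(I, Pow(7431, Rational(1, 2))), 4124), -1) = Pow(Add(4124, Mul(I, Pow(7431, Rational(1, 2)))), -1)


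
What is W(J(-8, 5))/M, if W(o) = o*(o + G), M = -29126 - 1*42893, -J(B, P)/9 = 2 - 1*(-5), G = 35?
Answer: -1764/72019 ≈ -0.024494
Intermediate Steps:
J(B, P) = -63 (J(B, P) = -9*(2 - 1*(-5)) = -9*(2 + 5) = -9*7 = -63)
M = -72019 (M = -29126 - 42893 = -72019)
W(o) = o*(35 + o) (W(o) = o*(o + 35) = o*(35 + o))
W(J(-8, 5))/M = -63*(35 - 63)/(-72019) = -63*(-28)*(-1/72019) = 1764*(-1/72019) = -1764/72019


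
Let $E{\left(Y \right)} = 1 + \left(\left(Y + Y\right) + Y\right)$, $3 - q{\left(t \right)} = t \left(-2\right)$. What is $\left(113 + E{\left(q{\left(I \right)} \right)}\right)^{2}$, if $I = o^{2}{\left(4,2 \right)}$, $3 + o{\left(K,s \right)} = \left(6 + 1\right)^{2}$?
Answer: $164326761$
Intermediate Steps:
$o{\left(K,s \right)} = 46$ ($o{\left(K,s \right)} = -3 + \left(6 + 1\right)^{2} = -3 + 7^{2} = -3 + 49 = 46$)
$I = 2116$ ($I = 46^{2} = 2116$)
$q{\left(t \right)} = 3 + 2 t$ ($q{\left(t \right)} = 3 - t \left(-2\right) = 3 - - 2 t = 3 + 2 t$)
$E{\left(Y \right)} = 1 + 3 Y$ ($E{\left(Y \right)} = 1 + \left(2 Y + Y\right) = 1 + 3 Y$)
$\left(113 + E{\left(q{\left(I \right)} \right)}\right)^{2} = \left(113 + \left(1 + 3 \left(3 + 2 \cdot 2116\right)\right)\right)^{2} = \left(113 + \left(1 + 3 \left(3 + 4232\right)\right)\right)^{2} = \left(113 + \left(1 + 3 \cdot 4235\right)\right)^{2} = \left(113 + \left(1 + 12705\right)\right)^{2} = \left(113 + 12706\right)^{2} = 12819^{2} = 164326761$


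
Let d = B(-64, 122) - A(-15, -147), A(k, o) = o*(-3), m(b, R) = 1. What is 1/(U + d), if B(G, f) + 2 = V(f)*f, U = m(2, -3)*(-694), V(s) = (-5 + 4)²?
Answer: -1/1015 ≈ -0.00098522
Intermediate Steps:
V(s) = 1 (V(s) = (-1)² = 1)
U = -694 (U = 1*(-694) = -694)
A(k, o) = -3*o
B(G, f) = -2 + f (B(G, f) = -2 + 1*f = -2 + f)
d = -321 (d = (-2 + 122) - (-3)*(-147) = 120 - 1*441 = 120 - 441 = -321)
1/(U + d) = 1/(-694 - 321) = 1/(-1015) = -1/1015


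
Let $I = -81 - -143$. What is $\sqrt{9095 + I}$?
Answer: $\sqrt{9157} \approx 95.692$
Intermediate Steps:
$I = 62$ ($I = -81 + 143 = 62$)
$\sqrt{9095 + I} = \sqrt{9095 + 62} = \sqrt{9157}$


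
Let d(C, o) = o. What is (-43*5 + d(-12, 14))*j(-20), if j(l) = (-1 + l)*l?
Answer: -84420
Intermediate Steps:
j(l) = l*(-1 + l)
(-43*5 + d(-12, 14))*j(-20) = (-43*5 + 14)*(-20*(-1 - 20)) = (-215 + 14)*(-20*(-21)) = -201*420 = -84420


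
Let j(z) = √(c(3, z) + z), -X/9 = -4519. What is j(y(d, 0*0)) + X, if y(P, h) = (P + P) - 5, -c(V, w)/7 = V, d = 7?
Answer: 40671 + 2*I*√3 ≈ 40671.0 + 3.4641*I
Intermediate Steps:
c(V, w) = -7*V
X = 40671 (X = -9*(-4519) = 40671)
y(P, h) = -5 + 2*P (y(P, h) = 2*P - 5 = -5 + 2*P)
j(z) = √(-21 + z) (j(z) = √(-7*3 + z) = √(-21 + z))
j(y(d, 0*0)) + X = √(-21 + (-5 + 2*7)) + 40671 = √(-21 + (-5 + 14)) + 40671 = √(-21 + 9) + 40671 = √(-12) + 40671 = 2*I*√3 + 40671 = 40671 + 2*I*√3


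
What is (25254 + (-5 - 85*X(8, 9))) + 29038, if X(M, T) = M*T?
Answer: 48167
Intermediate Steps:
(25254 + (-5 - 85*X(8, 9))) + 29038 = (25254 + (-5 - 680*9)) + 29038 = (25254 + (-5 - 85*72)) + 29038 = (25254 + (-5 - 6120)) + 29038 = (25254 - 6125) + 29038 = 19129 + 29038 = 48167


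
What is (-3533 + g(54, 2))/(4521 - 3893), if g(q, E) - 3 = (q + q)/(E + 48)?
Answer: -22049/3925 ≈ -5.6176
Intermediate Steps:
g(q, E) = 3 + 2*q/(48 + E) (g(q, E) = 3 + (q + q)/(E + 48) = 3 + (2*q)/(48 + E) = 3 + 2*q/(48 + E))
(-3533 + g(54, 2))/(4521 - 3893) = (-3533 + (144 + 2*54 + 3*2)/(48 + 2))/(4521 - 3893) = (-3533 + (144 + 108 + 6)/50)/628 = (-3533 + (1/50)*258)*(1/628) = (-3533 + 129/25)*(1/628) = -88196/25*1/628 = -22049/3925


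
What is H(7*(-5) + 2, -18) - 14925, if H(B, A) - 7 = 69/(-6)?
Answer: -29859/2 ≈ -14930.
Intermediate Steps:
H(B, A) = -9/2 (H(B, A) = 7 + 69/(-6) = 7 + 69*(-⅙) = 7 - 23/2 = -9/2)
H(7*(-5) + 2, -18) - 14925 = -9/2 - 14925 = -29859/2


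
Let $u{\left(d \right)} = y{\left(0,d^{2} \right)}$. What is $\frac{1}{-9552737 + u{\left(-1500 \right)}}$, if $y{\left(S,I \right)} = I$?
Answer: $- \frac{1}{7302737} \approx -1.3693 \cdot 10^{-7}$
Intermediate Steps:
$u{\left(d \right)} = d^{2}$
$\frac{1}{-9552737 + u{\left(-1500 \right)}} = \frac{1}{-9552737 + \left(-1500\right)^{2}} = \frac{1}{-9552737 + 2250000} = \frac{1}{-7302737} = - \frac{1}{7302737}$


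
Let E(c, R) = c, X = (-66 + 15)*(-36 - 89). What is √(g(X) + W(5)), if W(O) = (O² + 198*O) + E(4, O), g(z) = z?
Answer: √7394 ≈ 85.988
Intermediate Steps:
X = 6375 (X = -51*(-125) = 6375)
W(O) = 4 + O² + 198*O (W(O) = (O² + 198*O) + 4 = 4 + O² + 198*O)
√(g(X) + W(5)) = √(6375 + (4 + 5² + 198*5)) = √(6375 + (4 + 25 + 990)) = √(6375 + 1019) = √7394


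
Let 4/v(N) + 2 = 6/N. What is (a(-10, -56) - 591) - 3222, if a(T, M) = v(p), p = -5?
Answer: -15257/4 ≈ -3814.3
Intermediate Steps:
v(N) = 4/(-2 + 6/N)
a(T, M) = -5/4 (a(T, M) = -2*(-5)/(-3 - 5) = -2*(-5)/(-8) = -2*(-5)*(-⅛) = -5/4)
(a(-10, -56) - 591) - 3222 = (-5/4 - 591) - 3222 = -2369/4 - 3222 = -15257/4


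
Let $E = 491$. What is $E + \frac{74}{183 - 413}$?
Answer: $\frac{56428}{115} \approx 490.68$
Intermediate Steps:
$E + \frac{74}{183 - 413} = 491 + \frac{74}{183 - 413} = 491 + \frac{74}{-230} = 491 + 74 \left(- \frac{1}{230}\right) = 491 - \frac{37}{115} = \frac{56428}{115}$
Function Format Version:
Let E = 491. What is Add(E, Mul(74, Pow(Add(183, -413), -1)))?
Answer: Rational(56428, 115) ≈ 490.68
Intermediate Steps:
Add(E, Mul(74, Pow(Add(183, -413), -1))) = Add(491, Mul(74, Pow(Add(183, -413), -1))) = Add(491, Mul(74, Pow(-230, -1))) = Add(491, Mul(74, Rational(-1, 230))) = Add(491, Rational(-37, 115)) = Rational(56428, 115)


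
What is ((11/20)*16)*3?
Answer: 132/5 ≈ 26.400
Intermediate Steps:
((11/20)*16)*3 = (44/5)*3 = 132/5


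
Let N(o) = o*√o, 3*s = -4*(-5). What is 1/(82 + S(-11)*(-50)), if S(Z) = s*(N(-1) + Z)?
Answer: 16869/63736258 - 750*I/31868129 ≈ 0.00026467 - 2.3534e-5*I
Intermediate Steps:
s = 20/3 (s = (-4*(-5))/3 = (⅓)*20 = 20/3 ≈ 6.6667)
N(o) = o^(3/2)
S(Z) = -20*I/3 + 20*Z/3 (S(Z) = 20*((-1)^(3/2) + Z)/3 = 20*(-I + Z)/3 = 20*(Z - I)/3 = -20*I/3 + 20*Z/3)
1/(82 + S(-11)*(-50)) = 1/(82 + (-20*I/3 + (20/3)*(-11))*(-50)) = 1/(82 + (-20*I/3 - 220/3)*(-50)) = 1/(82 + (-220/3 - 20*I/3)*(-50)) = 1/(82 + (11000/3 + 1000*I/3)) = 1/(11246/3 + 1000*I/3) = 9*(11246/3 - 1000*I/3)/127472516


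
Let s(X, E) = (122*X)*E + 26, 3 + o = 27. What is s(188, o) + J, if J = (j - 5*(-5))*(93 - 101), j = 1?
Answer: 550282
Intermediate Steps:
o = 24 (o = -3 + 27 = 24)
s(X, E) = 26 + 122*E*X (s(X, E) = 122*E*X + 26 = 26 + 122*E*X)
J = -208 (J = (1 - 5*(-5))*(93 - 101) = (1 + 25)*(-8) = 26*(-8) = -208)
s(188, o) + J = (26 + 122*24*188) - 208 = (26 + 550464) - 208 = 550490 - 208 = 550282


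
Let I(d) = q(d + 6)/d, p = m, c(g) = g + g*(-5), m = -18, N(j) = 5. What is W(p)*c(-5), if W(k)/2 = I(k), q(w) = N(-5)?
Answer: -100/9 ≈ -11.111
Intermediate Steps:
q(w) = 5
c(g) = -4*g (c(g) = g - 5*g = -4*g)
p = -18
I(d) = 5/d
W(k) = 10/k (W(k) = 2*(5/k) = 10/k)
W(p)*c(-5) = (10/(-18))*(-4*(-5)) = (10*(-1/18))*20 = -5/9*20 = -100/9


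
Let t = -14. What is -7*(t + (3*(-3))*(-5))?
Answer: -217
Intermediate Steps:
-7*(t + (3*(-3))*(-5)) = -7*(-14 + (3*(-3))*(-5)) = -7*(-14 - 9*(-5)) = -7*(-14 + 45) = -7*31 = -217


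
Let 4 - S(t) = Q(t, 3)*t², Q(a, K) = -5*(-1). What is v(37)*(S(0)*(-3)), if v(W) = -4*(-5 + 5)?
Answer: 0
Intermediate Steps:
Q(a, K) = 5
S(t) = 4 - 5*t²
v(W) = 0 (v(W) = -4*0 = 0)
v(37)*(S(0)*(-3)) = 0*((4 - 5*0²)*(-3)) = 0*((4 - 5*0)*(-3)) = 0*((4 + 0)*(-3)) = 0*(4*(-3)) = 0*(-12) = 0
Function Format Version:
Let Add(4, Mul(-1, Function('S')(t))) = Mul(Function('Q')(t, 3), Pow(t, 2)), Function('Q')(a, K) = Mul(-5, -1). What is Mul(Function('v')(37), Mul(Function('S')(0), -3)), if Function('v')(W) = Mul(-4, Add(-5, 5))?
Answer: 0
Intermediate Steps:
Function('Q')(a, K) = 5
Function('S')(t) = Add(4, Mul(-5, Pow(t, 2))) (Function('S')(t) = Add(4, Mul(-1, Mul(5, Pow(t, 2)))) = Add(4, Mul(-5, Pow(t, 2))))
Function('v')(W) = 0 (Function('v')(W) = Mul(-4, 0) = 0)
Mul(Function('v')(37), Mul(Function('S')(0), -3)) = Mul(0, Mul(Add(4, Mul(-5, Pow(0, 2))), -3)) = Mul(0, Mul(Add(4, Mul(-5, 0)), -3)) = Mul(0, Mul(Add(4, 0), -3)) = Mul(0, Mul(4, -3)) = Mul(0, -12) = 0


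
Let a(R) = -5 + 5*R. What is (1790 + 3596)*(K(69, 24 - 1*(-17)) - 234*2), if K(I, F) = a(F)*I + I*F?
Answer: 87043146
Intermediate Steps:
K(I, F) = F*I + I*(-5 + 5*F) (K(I, F) = (-5 + 5*F)*I + I*F = I*(-5 + 5*F) + F*I = F*I + I*(-5 + 5*F))
(1790 + 3596)*(K(69, 24 - 1*(-17)) - 234*2) = (1790 + 3596)*(69*(-5 + 6*(24 - 1*(-17))) - 234*2) = 5386*(69*(-5 + 6*(24 + 17)) - 468) = 5386*(69*(-5 + 6*41) - 468) = 5386*(69*(-5 + 246) - 468) = 5386*(69*241 - 468) = 5386*(16629 - 468) = 5386*16161 = 87043146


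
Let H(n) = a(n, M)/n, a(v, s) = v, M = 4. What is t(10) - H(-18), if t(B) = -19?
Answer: -20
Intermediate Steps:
H(n) = 1 (H(n) = n/n = 1)
t(10) - H(-18) = -19 - 1*1 = -19 - 1 = -20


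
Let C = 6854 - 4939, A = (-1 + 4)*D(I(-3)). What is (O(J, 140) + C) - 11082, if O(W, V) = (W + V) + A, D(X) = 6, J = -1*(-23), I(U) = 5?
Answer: -8986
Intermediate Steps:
J = 23
A = 18 (A = (-1 + 4)*6 = 3*6 = 18)
C = 1915
O(W, V) = 18 + V + W (O(W, V) = (W + V) + 18 = (V + W) + 18 = 18 + V + W)
(O(J, 140) + C) - 11082 = ((18 + 140 + 23) + 1915) - 11082 = (181 + 1915) - 11082 = 2096 - 11082 = -8986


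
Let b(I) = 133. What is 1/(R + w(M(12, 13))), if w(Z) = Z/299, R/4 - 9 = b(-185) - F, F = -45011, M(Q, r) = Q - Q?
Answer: 1/180612 ≈ 5.5367e-6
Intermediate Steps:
M(Q, r) = 0
R = 180612 (R = 36 + 4*(133 - 1*(-45011)) = 36 + 4*(133 + 45011) = 36 + 4*45144 = 36 + 180576 = 180612)
w(Z) = Z/299 (w(Z) = Z*(1/299) = Z/299)
1/(R + w(M(12, 13))) = 1/(180612 + (1/299)*0) = 1/(180612 + 0) = 1/180612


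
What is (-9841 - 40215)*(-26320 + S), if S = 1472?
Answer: 1243791488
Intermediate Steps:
(-9841 - 40215)*(-26320 + S) = (-9841 - 40215)*(-26320 + 1472) = -50056*(-24848) = 1243791488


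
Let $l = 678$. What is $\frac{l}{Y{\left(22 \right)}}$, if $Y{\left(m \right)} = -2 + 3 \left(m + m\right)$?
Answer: $\frac{339}{65} \approx 5.2154$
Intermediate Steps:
$Y{\left(m \right)} = -2 + 6 m$ ($Y{\left(m \right)} = -2 + 3 \cdot 2 m = -2 + 6 m$)
$\frac{l}{Y{\left(22 \right)}} = \frac{678}{-2 + 6 \cdot 22} = \frac{678}{-2 + 132} = \frac{678}{130} = 678 \cdot \frac{1}{130} = \frac{339}{65}$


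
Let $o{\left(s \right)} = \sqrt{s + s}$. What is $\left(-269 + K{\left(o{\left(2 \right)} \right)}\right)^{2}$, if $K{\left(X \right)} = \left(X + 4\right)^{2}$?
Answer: $54289$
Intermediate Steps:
$o{\left(s \right)} = \sqrt{2} \sqrt{s}$ ($o{\left(s \right)} = \sqrt{2 s} = \sqrt{2} \sqrt{s}$)
$K{\left(X \right)} = \left(4 + X\right)^{2}$
$\left(-269 + K{\left(o{\left(2 \right)} \right)}\right)^{2} = \left(-269 + \left(4 + \sqrt{2} \sqrt{2}\right)^{2}\right)^{2} = \left(-269 + \left(4 + 2\right)^{2}\right)^{2} = \left(-269 + 6^{2}\right)^{2} = \left(-269 + 36\right)^{2} = \left(-233\right)^{2} = 54289$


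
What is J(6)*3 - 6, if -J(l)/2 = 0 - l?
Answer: 30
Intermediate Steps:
J(l) = 2*l (J(l) = -2*(0 - l) = -(-2)*l = 2*l)
J(6)*3 - 6 = (2*6)*3 - 6 = 12*3 - 6 = 36 - 6 = 30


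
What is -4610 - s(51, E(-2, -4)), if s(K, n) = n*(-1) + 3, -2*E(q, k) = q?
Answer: -4612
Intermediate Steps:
E(q, k) = -q/2
s(K, n) = 3 - n (s(K, n) = -n + 3 = 3 - n)
-4610 - s(51, E(-2, -4)) = -4610 - (3 - (-1)*(-2)/2) = -4610 - (3 - 1*1) = -4610 - (3 - 1) = -4610 - 1*2 = -4610 - 2 = -4612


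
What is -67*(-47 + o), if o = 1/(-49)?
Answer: 154368/49 ≈ 3150.4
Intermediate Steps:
o = -1/49 ≈ -0.020408
-67*(-47 + o) = -67*(-47 - 1/49) = -67*(-2304/49) = 154368/49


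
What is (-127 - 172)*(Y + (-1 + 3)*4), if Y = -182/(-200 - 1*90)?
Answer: -374049/145 ≈ -2579.6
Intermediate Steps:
Y = 91/145 (Y = -182/(-200 - 90) = -182/(-290) = -182*(-1/290) = 91/145 ≈ 0.62759)
(-127 - 172)*(Y + (-1 + 3)*4) = (-127 - 172)*(91/145 + (-1 + 3)*4) = -299*(91/145 + 2*4) = -299*(91/145 + 8) = -299*1251/145 = -374049/145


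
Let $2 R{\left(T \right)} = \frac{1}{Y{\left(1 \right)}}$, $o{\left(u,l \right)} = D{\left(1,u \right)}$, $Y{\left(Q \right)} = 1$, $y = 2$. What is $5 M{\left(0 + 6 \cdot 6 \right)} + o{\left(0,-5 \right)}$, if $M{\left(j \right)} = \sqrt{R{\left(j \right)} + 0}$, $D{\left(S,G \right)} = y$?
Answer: $2 + \frac{5 \sqrt{2}}{2} \approx 5.5355$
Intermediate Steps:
$D{\left(S,G \right)} = 2$
$o{\left(u,l \right)} = 2$
$R{\left(T \right)} = \frac{1}{2}$ ($R{\left(T \right)} = \frac{1}{2 \cdot 1} = \frac{1}{2} \cdot 1 = \frac{1}{2}$)
$M{\left(j \right)} = \frac{\sqrt{2}}{2}$ ($M{\left(j \right)} = \sqrt{\frac{1}{2} + 0} = \sqrt{\frac{1}{2}} = \frac{\sqrt{2}}{2}$)
$5 M{\left(0 + 6 \cdot 6 \right)} + o{\left(0,-5 \right)} = 5 \frac{\sqrt{2}}{2} + 2 = \frac{5 \sqrt{2}}{2} + 2 = 2 + \frac{5 \sqrt{2}}{2}$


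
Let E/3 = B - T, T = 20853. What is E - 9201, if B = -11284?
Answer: -105612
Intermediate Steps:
E = -96411 (E = 3*(-11284 - 1*20853) = 3*(-11284 - 20853) = 3*(-32137) = -96411)
E - 9201 = -96411 - 9201 = -105612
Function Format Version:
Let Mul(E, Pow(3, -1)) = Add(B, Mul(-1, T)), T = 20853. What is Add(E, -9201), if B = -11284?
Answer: -105612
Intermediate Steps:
E = -96411 (E = Mul(3, Add(-11284, Mul(-1, 20853))) = Mul(3, Add(-11284, -20853)) = Mul(3, -32137) = -96411)
Add(E, -9201) = Add(-96411, -9201) = -105612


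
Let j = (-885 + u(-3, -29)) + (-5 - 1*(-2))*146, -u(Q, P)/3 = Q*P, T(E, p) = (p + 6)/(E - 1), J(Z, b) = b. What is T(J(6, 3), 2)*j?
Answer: -6336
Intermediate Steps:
T(E, p) = (6 + p)/(-1 + E)
u(Q, P) = -3*P*Q (u(Q, P) = -3*Q*P = -3*P*Q)
j = -1584 (j = (-885 - 3*(-29)*(-3)) + (-5 - 1*(-2))*146 = (-885 - 261) + (-5 + 2)*146 = -1146 - 3*146 = -1146 - 438 = -1584)
T(J(6, 3), 2)*j = ((6 + 2)/(-1 + 3))*(-1584) = (8/2)*(-1584) = ((½)*8)*(-1584) = 4*(-1584) = -6336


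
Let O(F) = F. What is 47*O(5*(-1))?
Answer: -235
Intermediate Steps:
47*O(5*(-1)) = 47*(5*(-1)) = 47*(-5) = -235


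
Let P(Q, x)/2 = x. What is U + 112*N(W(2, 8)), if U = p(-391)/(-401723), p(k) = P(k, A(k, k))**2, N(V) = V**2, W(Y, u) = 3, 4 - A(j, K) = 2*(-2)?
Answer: 404936528/401723 ≈ 1008.0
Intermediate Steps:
A(j, K) = 8 (A(j, K) = 4 - 2*(-2) = 4 - 1*(-4) = 4 + 4 = 8)
P(Q, x) = 2*x
p(k) = 256 (p(k) = (2*8)**2 = 16**2 = 256)
U = -256/401723 (U = 256/(-401723) = 256*(-1/401723) = -256/401723 ≈ -0.00063725)
U + 112*N(W(2, 8)) = -256/401723 + 112*3**2 = -256/401723 + 112*9 = -256/401723 + 1008 = 404936528/401723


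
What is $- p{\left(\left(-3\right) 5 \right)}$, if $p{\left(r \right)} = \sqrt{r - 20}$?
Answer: $- i \sqrt{35} \approx - 5.9161 i$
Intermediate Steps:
$p{\left(r \right)} = \sqrt{-20 + r}$
$- p{\left(\left(-3\right) 5 \right)} = - \sqrt{-20 - 15} = - \sqrt{-35} = - i \sqrt{35}$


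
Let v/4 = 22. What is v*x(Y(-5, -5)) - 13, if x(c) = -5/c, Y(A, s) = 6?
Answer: -259/3 ≈ -86.333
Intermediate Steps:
v = 88 (v = 4*22 = 88)
v*x(Y(-5, -5)) - 13 = 88*(-5/6) - 13 = 88*(-5*⅙) - 13 = 88*(-⅚) - 13 = -220/3 - 13 = -259/3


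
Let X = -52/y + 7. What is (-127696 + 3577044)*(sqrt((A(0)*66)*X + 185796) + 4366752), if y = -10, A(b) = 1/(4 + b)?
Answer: 15062447277696 + 1724674*sqrt(18599730)/5 ≈ 1.5064e+13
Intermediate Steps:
X = 61/5 (X = -52/(-10) + 7 = -52*(-1/10) + 7 = 26/5 + 7 = 61/5 ≈ 12.200)
(-127696 + 3577044)*(sqrt((A(0)*66)*X + 185796) + 4366752) = (-127696 + 3577044)*(sqrt((66/(4 + 0))*(61/5) + 185796) + 4366752) = 3449348*(sqrt((66/4)*(61/5) + 185796) + 4366752) = 3449348*(sqrt(((1/4)*66)*(61/5) + 185796) + 4366752) = 3449348*(sqrt((33/2)*(61/5) + 185796) + 4366752) = 3449348*(sqrt(2013/10 + 185796) + 4366752) = 3449348*(sqrt(1859973/10) + 4366752) = 3449348*(sqrt(18599730)/10 + 4366752) = 3449348*(4366752 + sqrt(18599730)/10) = 15062447277696 + 1724674*sqrt(18599730)/5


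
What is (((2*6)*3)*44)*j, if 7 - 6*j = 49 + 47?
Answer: -23496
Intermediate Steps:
j = -89/6 (j = 7/6 - (49 + 47)/6 = 7/6 - 1/6*96 = 7/6 - 16 = -89/6 ≈ -14.833)
(((2*6)*3)*44)*j = (((2*6)*3)*44)*(-89/6) = ((12*3)*44)*(-89/6) = (36*44)*(-89/6) = 1584*(-89/6) = -23496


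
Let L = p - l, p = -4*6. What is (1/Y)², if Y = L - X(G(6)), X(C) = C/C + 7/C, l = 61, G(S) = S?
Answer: 36/273529 ≈ 0.00013161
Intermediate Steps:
p = -24
X(C) = 1 + 7/C
L = -85 (L = -24 - 1*61 = -24 - 61 = -85)
Y = -523/6 (Y = -85 - (7 + 6)/6 = -85 - 13/6 = -523/6 ≈ -87.167)
(1/Y)² = (1/(-523/6))² = (-6/523)² = 36/273529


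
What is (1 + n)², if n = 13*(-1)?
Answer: 144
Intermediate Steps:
n = -13
(1 + n)² = (1 - 13)² = (-12)² = 144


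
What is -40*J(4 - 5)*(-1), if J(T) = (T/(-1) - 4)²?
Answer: 360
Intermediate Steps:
J(T) = (-4 - T)² (J(T) = (T*(-1) - 4)² = (-T - 4)² = (-4 - T)²)
-40*J(4 - 5)*(-1) = -40*(4 + (4 - 5))²*(-1) = -40*(4 - 1)²*(-1) = -40*3²*(-1) = -40*9*(-1) = -360*(-1) = 360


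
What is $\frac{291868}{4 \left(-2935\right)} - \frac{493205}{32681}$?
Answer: $- \frac{3832191202}{95918735} \approx -39.952$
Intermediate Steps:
$\frac{291868}{4 \left(-2935\right)} - \frac{493205}{32681} = \frac{291868}{-11740} - \frac{493205}{32681} = 291868 \left(- \frac{1}{11740}\right) - \frac{493205}{32681} = - \frac{72967}{2935} - \frac{493205}{32681} = - \frac{3832191202}{95918735}$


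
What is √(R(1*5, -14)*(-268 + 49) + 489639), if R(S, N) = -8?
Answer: 3*√54599 ≈ 700.99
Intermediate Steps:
√(R(1*5, -14)*(-268 + 49) + 489639) = √(-8*(-268 + 49) + 489639) = √(-8*(-219) + 489639) = √(1752 + 489639) = √491391 = 3*√54599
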